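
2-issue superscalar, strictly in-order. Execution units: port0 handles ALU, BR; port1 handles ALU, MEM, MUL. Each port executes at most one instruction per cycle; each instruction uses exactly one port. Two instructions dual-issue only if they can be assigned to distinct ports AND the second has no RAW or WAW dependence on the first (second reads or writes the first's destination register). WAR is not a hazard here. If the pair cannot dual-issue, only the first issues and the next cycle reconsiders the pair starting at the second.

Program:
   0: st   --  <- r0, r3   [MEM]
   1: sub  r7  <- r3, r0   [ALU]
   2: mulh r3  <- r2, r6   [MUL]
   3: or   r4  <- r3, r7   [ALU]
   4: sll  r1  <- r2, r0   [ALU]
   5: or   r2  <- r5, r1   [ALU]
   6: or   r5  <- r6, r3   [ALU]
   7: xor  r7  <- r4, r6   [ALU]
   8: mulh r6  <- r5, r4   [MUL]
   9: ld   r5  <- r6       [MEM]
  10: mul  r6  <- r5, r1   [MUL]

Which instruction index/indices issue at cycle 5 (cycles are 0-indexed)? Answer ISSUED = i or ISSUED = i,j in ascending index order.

ISSUED = 9

t=0 i0/i1:st.MEM sub.ALU ; 2-wide
t=1 i2:mulh.MUL ; RAW r3
t=2 i3/i4:or.ALU sll.ALU ; 2-wide
t=3 i5/i6:or.ALU or.ALU ; 2-wide
t=4 i7/i8:xor.ALU mulh.MUL ; 2-wide
t=5 i9:ld.MEM ; no-port MEM/MUL
t=6 i10:mul.MUL ; tail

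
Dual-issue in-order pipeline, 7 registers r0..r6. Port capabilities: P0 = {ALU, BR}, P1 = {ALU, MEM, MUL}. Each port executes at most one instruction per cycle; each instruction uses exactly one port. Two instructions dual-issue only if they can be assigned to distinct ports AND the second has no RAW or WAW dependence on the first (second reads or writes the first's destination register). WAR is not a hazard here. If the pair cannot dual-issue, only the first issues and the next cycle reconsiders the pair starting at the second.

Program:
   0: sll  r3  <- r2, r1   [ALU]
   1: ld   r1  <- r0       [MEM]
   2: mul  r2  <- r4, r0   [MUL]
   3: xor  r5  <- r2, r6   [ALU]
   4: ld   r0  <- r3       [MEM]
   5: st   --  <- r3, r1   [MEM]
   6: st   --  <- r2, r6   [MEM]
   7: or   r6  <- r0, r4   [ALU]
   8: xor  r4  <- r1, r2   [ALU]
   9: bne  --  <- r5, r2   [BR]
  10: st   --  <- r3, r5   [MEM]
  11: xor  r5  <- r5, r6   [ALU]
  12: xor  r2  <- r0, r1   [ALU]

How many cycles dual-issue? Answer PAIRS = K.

#0 head=0: sll;ld i0&i1 dual
#1 head=2: mul i2 RAW r2
#2 head=3: xor;ld i3&i4 dual
#3 head=5: st i5 no-port MEM/MEM
#4 head=6: st;or i6&i7 dual
#5 head=8: xor;bne i8&i9 dual
#6 head=10: st;xor i10&i11 dual
#7 head=12: xor i12 tail

PAIRS = 5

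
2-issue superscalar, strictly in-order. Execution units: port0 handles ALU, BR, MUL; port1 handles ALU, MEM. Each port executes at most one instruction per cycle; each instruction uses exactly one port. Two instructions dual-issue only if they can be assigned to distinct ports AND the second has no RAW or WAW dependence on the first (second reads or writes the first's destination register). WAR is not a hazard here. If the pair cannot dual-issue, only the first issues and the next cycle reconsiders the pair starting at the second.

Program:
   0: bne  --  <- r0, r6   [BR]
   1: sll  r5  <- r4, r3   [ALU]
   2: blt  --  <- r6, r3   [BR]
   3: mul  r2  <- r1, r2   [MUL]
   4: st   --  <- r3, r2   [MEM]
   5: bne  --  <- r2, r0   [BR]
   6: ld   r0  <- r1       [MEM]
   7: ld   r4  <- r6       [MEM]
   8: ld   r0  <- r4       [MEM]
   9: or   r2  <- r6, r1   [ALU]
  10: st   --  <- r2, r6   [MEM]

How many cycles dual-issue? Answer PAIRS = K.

0. bne+sll @i0+i1  | 2-wide
1. blt @i2  | no-port BR/MUL
2. mul @i3  | RAW r2
3. st+bne @i4+i5  | 2-wide
4. ld @i6  | no-port MEM/MEM
5. ld @i7  | no-port MEM/MEM
6. ld+or @i8+i9  | 2-wide
7. st @i10  | tail

PAIRS = 3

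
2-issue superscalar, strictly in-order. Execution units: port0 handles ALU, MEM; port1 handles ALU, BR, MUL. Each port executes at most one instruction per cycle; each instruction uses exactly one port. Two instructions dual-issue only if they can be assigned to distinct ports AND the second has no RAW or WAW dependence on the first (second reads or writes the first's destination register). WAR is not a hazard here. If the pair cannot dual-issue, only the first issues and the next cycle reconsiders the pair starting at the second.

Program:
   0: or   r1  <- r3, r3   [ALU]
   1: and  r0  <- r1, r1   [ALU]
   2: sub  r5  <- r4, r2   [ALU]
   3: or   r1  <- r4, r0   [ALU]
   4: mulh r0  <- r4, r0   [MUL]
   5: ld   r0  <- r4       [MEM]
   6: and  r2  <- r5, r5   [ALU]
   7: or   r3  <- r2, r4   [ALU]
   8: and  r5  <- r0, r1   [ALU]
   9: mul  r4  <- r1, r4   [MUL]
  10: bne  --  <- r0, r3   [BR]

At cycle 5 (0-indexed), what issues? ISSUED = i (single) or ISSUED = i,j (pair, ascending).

ISSUED = 9

c0: i0 or.ALU  RAW r1
c1: i1,i2 and.ALU;sub.ALU  pair
c2: i3,i4 or.ALU;mulh.MUL  pair
c3: i5,i6 ld.MEM;and.ALU  pair
c4: i7,i8 or.ALU;and.ALU  pair
c5: i9 mul.MUL  no-port MUL/BR
c6: i10 bne.BR  tail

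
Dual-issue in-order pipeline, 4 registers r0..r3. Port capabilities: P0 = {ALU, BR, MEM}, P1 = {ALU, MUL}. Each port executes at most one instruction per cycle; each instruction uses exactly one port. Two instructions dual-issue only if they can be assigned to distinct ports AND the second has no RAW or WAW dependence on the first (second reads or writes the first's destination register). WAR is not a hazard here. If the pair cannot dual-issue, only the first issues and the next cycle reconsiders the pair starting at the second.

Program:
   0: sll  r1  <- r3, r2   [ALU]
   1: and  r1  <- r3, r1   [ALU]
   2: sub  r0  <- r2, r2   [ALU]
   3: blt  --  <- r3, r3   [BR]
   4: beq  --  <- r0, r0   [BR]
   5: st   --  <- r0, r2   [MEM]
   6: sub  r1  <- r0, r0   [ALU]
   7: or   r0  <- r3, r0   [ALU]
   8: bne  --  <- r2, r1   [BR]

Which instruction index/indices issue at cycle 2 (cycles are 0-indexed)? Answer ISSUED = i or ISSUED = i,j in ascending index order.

  cy0 -> i0 (sll.ALU) RAW+WAW r1
  cy1 -> i1/i2 (and.ALU;sub.ALU) 2-wide
  cy2 -> i3 (blt.BR) no-port BR/BR
  cy3 -> i4 (beq.BR) no-port BR/MEM
  cy4 -> i5/i6 (st.MEM;sub.ALU) 2-wide
  cy5 -> i7/i8 (or.ALU;bne.BR) 2-wide

ISSUED = 3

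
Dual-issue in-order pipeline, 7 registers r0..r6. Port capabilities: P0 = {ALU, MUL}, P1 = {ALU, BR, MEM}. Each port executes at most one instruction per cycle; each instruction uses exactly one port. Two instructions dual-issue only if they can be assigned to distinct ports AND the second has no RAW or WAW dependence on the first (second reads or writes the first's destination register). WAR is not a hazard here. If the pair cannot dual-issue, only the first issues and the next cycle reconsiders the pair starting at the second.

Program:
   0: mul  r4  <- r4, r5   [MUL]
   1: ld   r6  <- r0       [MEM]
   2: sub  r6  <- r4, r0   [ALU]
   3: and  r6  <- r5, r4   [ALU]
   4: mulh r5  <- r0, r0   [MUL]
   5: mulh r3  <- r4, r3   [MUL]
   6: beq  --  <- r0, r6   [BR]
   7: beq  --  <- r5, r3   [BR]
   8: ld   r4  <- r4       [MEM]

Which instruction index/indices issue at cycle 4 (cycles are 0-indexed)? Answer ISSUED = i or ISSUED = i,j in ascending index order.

ISSUED = 7

t=0 i0+i1:mul.MUL/ld.MEM ; pair
t=1 i2:sub.ALU ; WAW r6
t=2 i3+i4:and.ALU/mulh.MUL ; pair
t=3 i5+i6:mulh.MUL/beq.BR ; pair
t=4 i7:beq.BR ; no-port BR/MEM
t=5 i8:ld.MEM ; tail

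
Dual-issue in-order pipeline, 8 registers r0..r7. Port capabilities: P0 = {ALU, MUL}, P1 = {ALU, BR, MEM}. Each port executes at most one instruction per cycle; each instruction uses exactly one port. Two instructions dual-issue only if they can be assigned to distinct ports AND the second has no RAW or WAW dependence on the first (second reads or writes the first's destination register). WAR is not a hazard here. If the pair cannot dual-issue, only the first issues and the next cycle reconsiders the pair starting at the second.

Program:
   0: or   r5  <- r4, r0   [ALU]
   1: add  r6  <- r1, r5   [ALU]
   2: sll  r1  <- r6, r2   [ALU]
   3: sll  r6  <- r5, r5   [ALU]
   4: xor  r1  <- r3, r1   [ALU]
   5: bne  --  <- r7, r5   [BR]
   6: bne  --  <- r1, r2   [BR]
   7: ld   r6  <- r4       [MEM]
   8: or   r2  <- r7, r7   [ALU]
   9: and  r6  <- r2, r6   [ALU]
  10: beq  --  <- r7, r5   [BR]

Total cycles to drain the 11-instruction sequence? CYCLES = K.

[0] i0  or  -- RAW r5
[1] i1  add  -- RAW r6
[2] i2,i3  sll;sll  -- 2-wide
[3] i4,i5  xor;bne  -- 2-wide
[4] i6  bne  -- no-port BR/MEM
[5] i7,i8  ld;or  -- 2-wide
[6] i9,i10  and;beq  -- 2-wide

CYCLES = 7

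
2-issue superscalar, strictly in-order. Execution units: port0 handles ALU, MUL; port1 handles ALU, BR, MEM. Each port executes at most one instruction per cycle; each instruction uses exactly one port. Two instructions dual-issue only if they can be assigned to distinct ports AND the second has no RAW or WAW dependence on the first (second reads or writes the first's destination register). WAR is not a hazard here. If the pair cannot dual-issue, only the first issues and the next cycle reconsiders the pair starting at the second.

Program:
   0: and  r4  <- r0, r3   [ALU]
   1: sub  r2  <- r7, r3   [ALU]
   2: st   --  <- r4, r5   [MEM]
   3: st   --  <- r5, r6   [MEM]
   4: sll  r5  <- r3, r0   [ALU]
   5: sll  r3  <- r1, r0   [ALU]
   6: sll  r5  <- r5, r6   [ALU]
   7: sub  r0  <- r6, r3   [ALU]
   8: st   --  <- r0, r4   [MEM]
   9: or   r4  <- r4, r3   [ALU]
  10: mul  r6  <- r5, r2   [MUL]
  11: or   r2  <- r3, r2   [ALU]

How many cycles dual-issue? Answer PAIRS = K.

PAIRS = 5

c0: i0+i1 and.ALU/sub.ALU  2-wide
c1: i2 st.MEM  no-port MEM/MEM
c2: i3+i4 st.MEM/sll.ALU  2-wide
c3: i5+i6 sll.ALU/sll.ALU  2-wide
c4: i7 sub.ALU  RAW r0
c5: i8+i9 st.MEM/or.ALU  2-wide
c6: i10+i11 mul.MUL/or.ALU  2-wide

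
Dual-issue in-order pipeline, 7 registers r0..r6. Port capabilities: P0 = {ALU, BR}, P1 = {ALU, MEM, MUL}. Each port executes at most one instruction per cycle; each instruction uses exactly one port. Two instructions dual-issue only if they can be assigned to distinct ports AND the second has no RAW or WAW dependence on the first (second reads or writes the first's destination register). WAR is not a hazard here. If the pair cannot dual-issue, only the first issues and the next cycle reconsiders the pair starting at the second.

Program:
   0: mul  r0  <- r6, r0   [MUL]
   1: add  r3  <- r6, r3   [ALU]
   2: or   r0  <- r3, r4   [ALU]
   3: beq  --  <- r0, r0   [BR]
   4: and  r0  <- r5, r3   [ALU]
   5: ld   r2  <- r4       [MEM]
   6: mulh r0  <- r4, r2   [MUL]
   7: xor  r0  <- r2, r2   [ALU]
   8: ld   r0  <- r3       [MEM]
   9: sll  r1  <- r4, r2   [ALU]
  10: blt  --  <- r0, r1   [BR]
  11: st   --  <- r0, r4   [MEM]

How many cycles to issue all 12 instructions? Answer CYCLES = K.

0. mul.MUL;add.ALU @i0/i1  | dual
1. or.ALU @i2  | RAW r0
2. beq.BR;and.ALU @i3/i4  | dual
3. ld.MEM @i5  | no-port MEM/MUL
4. mulh.MUL @i6  | WAW r0
5. xor.ALU @i7  | WAW r0
6. ld.MEM;sll.ALU @i8/i9  | dual
7. blt.BR;st.MEM @i10/i11  | dual

CYCLES = 8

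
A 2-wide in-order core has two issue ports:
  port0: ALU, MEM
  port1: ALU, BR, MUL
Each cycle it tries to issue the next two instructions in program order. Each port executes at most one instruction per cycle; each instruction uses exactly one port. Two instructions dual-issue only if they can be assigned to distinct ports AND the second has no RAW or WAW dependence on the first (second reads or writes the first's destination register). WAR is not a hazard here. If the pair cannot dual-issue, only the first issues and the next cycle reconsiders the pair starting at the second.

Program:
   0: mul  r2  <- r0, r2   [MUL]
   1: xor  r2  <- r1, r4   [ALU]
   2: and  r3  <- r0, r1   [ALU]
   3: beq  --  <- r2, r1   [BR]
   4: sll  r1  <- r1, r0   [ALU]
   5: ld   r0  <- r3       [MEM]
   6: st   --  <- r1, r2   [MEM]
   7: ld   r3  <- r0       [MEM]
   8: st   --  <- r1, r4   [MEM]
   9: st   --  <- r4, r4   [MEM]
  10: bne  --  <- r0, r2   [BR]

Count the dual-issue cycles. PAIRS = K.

#0 head=0: mul.MUL i0 WAW r2
#1 head=1: xor.ALU;and.ALU i1/i2 2-wide
#2 head=3: beq.BR;sll.ALU i3/i4 2-wide
#3 head=5: ld.MEM i5 no-port MEM/MEM
#4 head=6: st.MEM i6 no-port MEM/MEM
#5 head=7: ld.MEM i7 no-port MEM/MEM
#6 head=8: st.MEM i8 no-port MEM/MEM
#7 head=9: st.MEM;bne.BR i9/i10 2-wide

PAIRS = 3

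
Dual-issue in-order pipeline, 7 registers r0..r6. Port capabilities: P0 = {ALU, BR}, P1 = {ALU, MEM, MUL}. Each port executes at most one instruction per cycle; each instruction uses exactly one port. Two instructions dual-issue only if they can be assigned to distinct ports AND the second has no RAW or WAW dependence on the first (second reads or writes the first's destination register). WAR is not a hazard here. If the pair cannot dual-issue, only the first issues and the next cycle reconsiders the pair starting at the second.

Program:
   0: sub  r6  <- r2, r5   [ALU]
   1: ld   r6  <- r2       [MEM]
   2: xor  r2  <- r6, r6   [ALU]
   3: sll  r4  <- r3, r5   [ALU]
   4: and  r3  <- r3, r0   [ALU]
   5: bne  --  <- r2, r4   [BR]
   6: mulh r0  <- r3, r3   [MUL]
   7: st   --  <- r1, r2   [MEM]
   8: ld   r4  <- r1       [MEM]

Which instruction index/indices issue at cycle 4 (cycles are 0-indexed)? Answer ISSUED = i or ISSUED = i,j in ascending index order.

0. sub @i0  | WAW r6
1. ld @i1  | RAW r6
2. xor;sll @i2&i3  | dual
3. and;bne @i4&i5  | dual
4. mulh @i6  | no-port MUL/MEM
5. st @i7  | no-port MEM/MEM
6. ld @i8  | tail

ISSUED = 6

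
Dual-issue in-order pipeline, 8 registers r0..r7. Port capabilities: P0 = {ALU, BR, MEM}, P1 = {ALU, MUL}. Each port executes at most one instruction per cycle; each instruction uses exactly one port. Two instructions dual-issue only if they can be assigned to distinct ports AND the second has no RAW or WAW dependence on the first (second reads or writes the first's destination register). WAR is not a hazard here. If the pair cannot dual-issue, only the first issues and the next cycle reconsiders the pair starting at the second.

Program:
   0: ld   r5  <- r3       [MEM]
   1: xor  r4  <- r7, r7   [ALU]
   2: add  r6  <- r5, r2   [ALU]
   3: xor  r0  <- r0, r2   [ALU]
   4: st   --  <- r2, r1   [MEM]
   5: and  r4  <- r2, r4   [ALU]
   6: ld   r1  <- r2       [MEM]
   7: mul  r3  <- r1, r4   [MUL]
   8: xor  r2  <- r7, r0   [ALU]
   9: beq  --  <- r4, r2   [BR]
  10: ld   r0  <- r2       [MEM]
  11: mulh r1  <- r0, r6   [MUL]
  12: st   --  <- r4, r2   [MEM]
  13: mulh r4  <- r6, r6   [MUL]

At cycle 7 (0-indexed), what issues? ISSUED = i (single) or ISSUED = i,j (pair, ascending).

  cy0 -> i0,i1 (ld+xor) pair
  cy1 -> i2,i3 (add+xor) pair
  cy2 -> i4,i5 (st+and) pair
  cy3 -> i6 (ld) RAW r1
  cy4 -> i7,i8 (mul+xor) pair
  cy5 -> i9 (beq) no-port BR/MEM
  cy6 -> i10 (ld) RAW r0
  cy7 -> i11,i12 (mulh+st) pair
  cy8 -> i13 (mulh) tail

ISSUED = 11,12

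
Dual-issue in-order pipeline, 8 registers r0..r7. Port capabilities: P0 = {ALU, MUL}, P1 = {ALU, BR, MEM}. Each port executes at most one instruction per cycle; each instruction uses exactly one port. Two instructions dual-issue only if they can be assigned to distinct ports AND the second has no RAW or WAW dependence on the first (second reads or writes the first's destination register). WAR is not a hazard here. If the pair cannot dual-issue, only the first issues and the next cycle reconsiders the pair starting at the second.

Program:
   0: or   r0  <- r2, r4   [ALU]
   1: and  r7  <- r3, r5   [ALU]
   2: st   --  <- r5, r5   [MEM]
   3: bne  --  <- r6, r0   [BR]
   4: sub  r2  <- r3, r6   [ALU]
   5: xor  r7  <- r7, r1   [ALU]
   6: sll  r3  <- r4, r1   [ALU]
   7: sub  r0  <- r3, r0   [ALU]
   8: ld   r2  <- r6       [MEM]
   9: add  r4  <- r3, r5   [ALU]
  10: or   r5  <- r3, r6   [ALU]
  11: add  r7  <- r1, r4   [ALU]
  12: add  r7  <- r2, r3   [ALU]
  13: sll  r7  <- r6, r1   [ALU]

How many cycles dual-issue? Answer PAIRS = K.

PAIRS = 5

c0: i0+i1 or;and  pair
c1: i2 st  no-port MEM/BR
c2: i3+i4 bne;sub  pair
c3: i5+i6 xor;sll  pair
c4: i7+i8 sub;ld  pair
c5: i9+i10 add;or  pair
c6: i11 add  WAW r7
c7: i12 add  WAW r7
c8: i13 sll  tail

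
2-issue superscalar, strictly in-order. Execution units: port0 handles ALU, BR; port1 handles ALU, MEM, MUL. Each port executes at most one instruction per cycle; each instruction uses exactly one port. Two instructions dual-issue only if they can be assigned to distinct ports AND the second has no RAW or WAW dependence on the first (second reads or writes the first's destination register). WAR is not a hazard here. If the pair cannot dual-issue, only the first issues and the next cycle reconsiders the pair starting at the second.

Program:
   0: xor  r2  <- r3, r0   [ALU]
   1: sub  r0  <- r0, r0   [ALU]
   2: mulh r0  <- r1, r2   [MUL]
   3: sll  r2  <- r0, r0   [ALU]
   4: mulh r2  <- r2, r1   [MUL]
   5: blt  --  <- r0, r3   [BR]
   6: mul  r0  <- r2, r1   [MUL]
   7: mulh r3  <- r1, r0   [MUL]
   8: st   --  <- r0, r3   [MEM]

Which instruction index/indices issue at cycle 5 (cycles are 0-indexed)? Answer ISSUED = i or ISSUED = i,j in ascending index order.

ISSUED = 7

  cy0 -> i0+i1 (xor/sub) dual
  cy1 -> i2 (mulh) RAW r0
  cy2 -> i3 (sll) RAW+WAW r2
  cy3 -> i4+i5 (mulh/blt) dual
  cy4 -> i6 (mul) no-port MUL/MUL
  cy5 -> i7 (mulh) no-port MUL/MEM
  cy6 -> i8 (st) tail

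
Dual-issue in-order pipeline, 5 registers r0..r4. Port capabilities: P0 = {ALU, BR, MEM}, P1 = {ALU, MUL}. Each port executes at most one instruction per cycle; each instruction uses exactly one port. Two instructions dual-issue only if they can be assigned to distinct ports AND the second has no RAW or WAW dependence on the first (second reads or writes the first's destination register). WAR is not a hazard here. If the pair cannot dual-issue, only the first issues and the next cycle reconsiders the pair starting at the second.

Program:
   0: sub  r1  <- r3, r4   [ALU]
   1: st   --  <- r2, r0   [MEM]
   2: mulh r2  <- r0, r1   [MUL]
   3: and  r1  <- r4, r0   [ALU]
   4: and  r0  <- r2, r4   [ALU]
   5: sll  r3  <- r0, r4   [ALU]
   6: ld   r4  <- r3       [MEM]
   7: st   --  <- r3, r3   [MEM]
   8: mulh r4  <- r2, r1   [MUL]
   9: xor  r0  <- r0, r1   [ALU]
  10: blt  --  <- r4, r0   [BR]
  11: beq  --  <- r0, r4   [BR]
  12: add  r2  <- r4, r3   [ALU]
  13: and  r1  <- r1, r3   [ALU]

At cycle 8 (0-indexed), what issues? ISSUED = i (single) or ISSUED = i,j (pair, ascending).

  cy0 -> i0/i1 (sub.ALU/st.MEM) pair
  cy1 -> i2/i3 (mulh.MUL/and.ALU) pair
  cy2 -> i4 (and.ALU) RAW r0
  cy3 -> i5 (sll.ALU) RAW r3
  cy4 -> i6 (ld.MEM) no-port MEM/MEM
  cy5 -> i7/i8 (st.MEM/mulh.MUL) pair
  cy6 -> i9 (xor.ALU) RAW r0
  cy7 -> i10 (blt.BR) no-port BR/BR
  cy8 -> i11/i12 (beq.BR/add.ALU) pair
  cy9 -> i13 (and.ALU) tail

ISSUED = 11,12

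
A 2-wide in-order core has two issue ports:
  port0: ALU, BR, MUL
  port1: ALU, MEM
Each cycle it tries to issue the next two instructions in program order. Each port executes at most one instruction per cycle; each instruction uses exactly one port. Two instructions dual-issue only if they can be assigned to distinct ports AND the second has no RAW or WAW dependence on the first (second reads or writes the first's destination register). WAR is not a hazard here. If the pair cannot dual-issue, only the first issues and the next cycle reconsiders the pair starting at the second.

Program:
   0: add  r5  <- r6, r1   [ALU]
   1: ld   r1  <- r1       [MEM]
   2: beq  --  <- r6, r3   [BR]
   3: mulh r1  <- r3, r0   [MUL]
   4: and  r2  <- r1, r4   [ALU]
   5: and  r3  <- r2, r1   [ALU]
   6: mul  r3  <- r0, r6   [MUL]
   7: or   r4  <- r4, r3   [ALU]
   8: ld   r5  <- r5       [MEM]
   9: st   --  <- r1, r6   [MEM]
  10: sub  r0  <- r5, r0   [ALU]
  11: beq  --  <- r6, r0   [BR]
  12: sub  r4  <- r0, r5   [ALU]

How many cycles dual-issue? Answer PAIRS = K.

PAIRS = 4

[0] i0+i1  add.ALU/ld.MEM  -- pair
[1] i2  beq.BR  -- no-port BR/MUL
[2] i3  mulh.MUL  -- RAW r1
[3] i4  and.ALU  -- RAW r2
[4] i5  and.ALU  -- WAW r3
[5] i6  mul.MUL  -- RAW r3
[6] i7+i8  or.ALU/ld.MEM  -- pair
[7] i9+i10  st.MEM/sub.ALU  -- pair
[8] i11+i12  beq.BR/sub.ALU  -- pair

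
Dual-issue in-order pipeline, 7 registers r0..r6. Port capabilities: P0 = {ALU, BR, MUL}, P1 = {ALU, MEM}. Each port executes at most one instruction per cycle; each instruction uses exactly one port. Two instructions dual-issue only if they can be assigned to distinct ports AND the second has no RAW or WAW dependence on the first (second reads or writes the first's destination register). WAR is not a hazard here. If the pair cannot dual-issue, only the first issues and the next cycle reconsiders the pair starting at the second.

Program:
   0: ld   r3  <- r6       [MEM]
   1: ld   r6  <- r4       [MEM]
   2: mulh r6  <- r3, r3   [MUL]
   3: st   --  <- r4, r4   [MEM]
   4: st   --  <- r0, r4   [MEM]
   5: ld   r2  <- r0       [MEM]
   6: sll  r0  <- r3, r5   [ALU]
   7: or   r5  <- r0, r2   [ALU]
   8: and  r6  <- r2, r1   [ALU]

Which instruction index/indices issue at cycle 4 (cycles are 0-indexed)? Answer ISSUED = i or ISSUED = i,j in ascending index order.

#0 head=0: ld i0 no-port MEM/MEM
#1 head=1: ld i1 WAW r6
#2 head=2: mulh+st i2&i3 pair
#3 head=4: st i4 no-port MEM/MEM
#4 head=5: ld+sll i5&i6 pair
#5 head=7: or+and i7&i8 pair

ISSUED = 5,6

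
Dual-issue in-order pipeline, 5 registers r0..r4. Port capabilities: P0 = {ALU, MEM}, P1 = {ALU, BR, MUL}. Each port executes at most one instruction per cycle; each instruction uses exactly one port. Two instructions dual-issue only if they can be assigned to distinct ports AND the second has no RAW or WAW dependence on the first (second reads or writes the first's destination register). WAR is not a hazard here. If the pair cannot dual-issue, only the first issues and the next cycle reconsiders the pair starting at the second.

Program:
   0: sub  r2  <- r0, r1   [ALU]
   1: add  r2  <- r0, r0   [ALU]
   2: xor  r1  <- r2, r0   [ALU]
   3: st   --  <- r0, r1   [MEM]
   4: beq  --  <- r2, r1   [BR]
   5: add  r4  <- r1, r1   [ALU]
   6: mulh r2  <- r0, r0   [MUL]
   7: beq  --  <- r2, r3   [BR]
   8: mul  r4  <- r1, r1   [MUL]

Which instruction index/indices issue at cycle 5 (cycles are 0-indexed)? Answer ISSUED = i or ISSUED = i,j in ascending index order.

ISSUED = 7

0. sub.ALU @i0  | WAW r2
1. add.ALU @i1  | RAW r2
2. xor.ALU @i2  | RAW r1
3. st.MEM;beq.BR @i3+i4  | pair
4. add.ALU;mulh.MUL @i5+i6  | pair
5. beq.BR @i7  | no-port BR/MUL
6. mul.MUL @i8  | tail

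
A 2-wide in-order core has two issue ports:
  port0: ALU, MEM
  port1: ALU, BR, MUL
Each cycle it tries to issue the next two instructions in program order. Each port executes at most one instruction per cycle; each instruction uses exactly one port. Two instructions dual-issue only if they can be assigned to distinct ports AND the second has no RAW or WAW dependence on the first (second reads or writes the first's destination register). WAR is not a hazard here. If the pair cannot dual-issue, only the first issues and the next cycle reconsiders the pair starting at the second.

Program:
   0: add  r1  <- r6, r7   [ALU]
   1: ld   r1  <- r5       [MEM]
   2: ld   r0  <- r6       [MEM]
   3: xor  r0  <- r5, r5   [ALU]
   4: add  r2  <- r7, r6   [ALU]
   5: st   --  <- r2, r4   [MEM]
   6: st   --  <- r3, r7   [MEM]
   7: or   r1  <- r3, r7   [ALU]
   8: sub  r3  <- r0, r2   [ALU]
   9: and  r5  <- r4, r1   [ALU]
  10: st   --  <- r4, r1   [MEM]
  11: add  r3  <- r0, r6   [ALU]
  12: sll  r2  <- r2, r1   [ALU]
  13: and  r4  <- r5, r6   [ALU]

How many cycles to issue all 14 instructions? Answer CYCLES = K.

CYCLES = 9

#0 head=0: add.ALU i0 WAW r1
#1 head=1: ld.MEM i1 no-port MEM/MEM
#2 head=2: ld.MEM i2 WAW r0
#3 head=3: xor.ALU add.ALU i3/i4 2-wide
#4 head=5: st.MEM i5 no-port MEM/MEM
#5 head=6: st.MEM or.ALU i6/i7 2-wide
#6 head=8: sub.ALU and.ALU i8/i9 2-wide
#7 head=10: st.MEM add.ALU i10/i11 2-wide
#8 head=12: sll.ALU and.ALU i12/i13 2-wide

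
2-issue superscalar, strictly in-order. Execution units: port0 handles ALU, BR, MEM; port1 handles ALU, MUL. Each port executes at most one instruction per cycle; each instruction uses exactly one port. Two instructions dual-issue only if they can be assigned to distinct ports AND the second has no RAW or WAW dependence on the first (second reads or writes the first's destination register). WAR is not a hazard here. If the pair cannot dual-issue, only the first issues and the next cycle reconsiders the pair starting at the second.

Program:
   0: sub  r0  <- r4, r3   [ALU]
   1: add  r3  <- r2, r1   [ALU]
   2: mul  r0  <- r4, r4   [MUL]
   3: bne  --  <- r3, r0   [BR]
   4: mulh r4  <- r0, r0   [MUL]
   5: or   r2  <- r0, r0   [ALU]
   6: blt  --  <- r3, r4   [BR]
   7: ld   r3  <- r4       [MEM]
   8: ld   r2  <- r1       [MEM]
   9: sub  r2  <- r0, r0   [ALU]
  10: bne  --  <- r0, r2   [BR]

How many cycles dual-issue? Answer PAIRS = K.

PAIRS = 3

[0] i0&i1  sub/add  -- 2-wide
[1] i2  mul  -- RAW r0
[2] i3&i4  bne/mulh  -- 2-wide
[3] i5&i6  or/blt  -- 2-wide
[4] i7  ld  -- no-port MEM/MEM
[5] i8  ld  -- WAW r2
[6] i9  sub  -- RAW r2
[7] i10  bne  -- tail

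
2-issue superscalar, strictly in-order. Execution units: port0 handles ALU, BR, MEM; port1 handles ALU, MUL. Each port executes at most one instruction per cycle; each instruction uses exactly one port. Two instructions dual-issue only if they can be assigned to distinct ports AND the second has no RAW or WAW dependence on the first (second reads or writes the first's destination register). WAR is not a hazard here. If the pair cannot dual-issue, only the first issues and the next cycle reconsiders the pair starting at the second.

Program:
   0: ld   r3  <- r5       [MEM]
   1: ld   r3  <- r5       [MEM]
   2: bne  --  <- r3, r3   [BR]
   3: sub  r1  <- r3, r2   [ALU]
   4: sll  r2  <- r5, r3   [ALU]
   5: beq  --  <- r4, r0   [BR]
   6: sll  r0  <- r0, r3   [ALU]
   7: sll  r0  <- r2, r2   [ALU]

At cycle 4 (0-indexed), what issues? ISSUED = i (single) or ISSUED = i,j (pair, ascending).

t=0 i0:ld ; no-port MEM/MEM
t=1 i1:ld ; no-port MEM/BR
t=2 i2,i3:bne;sub ; dual
t=3 i4,i5:sll;beq ; dual
t=4 i6:sll ; WAW r0
t=5 i7:sll ; tail

ISSUED = 6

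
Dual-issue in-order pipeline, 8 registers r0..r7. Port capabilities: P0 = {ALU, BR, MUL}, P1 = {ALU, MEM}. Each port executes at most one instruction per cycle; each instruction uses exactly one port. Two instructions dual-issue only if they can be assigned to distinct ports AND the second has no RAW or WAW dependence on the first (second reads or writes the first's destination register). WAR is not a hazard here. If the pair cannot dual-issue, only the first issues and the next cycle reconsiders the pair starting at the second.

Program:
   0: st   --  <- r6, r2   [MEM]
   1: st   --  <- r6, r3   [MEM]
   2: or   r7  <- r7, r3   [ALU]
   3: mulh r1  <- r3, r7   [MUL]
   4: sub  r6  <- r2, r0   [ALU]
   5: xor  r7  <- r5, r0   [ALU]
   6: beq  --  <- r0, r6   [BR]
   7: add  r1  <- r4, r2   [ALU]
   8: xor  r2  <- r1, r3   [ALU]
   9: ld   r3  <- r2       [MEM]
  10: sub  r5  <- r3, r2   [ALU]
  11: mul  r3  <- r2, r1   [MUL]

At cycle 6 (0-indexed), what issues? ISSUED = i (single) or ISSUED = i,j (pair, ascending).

  cy0 -> i0 (st) no-port MEM/MEM
  cy1 -> i1+i2 (st/or) dual
  cy2 -> i3+i4 (mulh/sub) dual
  cy3 -> i5+i6 (xor/beq) dual
  cy4 -> i7 (add) RAW r1
  cy5 -> i8 (xor) RAW r2
  cy6 -> i9 (ld) RAW r3
  cy7 -> i10+i11 (sub/mul) dual

ISSUED = 9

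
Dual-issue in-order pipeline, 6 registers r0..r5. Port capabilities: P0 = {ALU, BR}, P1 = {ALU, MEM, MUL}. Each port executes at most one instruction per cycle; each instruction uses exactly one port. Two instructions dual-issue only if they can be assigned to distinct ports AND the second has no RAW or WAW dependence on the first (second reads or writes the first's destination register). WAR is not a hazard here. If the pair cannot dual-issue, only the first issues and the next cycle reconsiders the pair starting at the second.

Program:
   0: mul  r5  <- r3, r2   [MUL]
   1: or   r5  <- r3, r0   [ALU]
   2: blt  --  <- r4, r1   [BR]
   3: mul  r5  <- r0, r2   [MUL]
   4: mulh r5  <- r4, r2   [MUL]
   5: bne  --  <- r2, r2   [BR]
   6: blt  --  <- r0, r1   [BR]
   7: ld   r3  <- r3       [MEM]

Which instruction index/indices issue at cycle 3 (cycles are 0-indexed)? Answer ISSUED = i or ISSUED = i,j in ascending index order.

ISSUED = 4,5

c0: i0 mul.MUL  WAW r5
c1: i1&i2 or.ALU blt.BR  pair
c2: i3 mul.MUL  no-port MUL/MUL
c3: i4&i5 mulh.MUL bne.BR  pair
c4: i6&i7 blt.BR ld.MEM  pair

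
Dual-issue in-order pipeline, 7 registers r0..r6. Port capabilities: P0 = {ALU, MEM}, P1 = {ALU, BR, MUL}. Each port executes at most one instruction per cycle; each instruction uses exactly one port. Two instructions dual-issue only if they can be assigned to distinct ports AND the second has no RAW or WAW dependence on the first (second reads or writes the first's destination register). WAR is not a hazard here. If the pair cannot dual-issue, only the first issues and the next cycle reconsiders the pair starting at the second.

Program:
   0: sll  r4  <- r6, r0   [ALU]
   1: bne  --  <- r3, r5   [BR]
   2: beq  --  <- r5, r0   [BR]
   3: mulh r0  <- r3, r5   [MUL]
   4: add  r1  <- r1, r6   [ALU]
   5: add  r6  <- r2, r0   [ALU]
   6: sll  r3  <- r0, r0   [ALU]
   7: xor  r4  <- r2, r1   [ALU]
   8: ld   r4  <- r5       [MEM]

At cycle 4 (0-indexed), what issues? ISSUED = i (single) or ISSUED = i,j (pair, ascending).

ISSUED = 7

  cy0 -> i0+i1 (sll.ALU/bne.BR) pair
  cy1 -> i2 (beq.BR) no-port BR/MUL
  cy2 -> i3+i4 (mulh.MUL/add.ALU) pair
  cy3 -> i5+i6 (add.ALU/sll.ALU) pair
  cy4 -> i7 (xor.ALU) WAW r4
  cy5 -> i8 (ld.MEM) tail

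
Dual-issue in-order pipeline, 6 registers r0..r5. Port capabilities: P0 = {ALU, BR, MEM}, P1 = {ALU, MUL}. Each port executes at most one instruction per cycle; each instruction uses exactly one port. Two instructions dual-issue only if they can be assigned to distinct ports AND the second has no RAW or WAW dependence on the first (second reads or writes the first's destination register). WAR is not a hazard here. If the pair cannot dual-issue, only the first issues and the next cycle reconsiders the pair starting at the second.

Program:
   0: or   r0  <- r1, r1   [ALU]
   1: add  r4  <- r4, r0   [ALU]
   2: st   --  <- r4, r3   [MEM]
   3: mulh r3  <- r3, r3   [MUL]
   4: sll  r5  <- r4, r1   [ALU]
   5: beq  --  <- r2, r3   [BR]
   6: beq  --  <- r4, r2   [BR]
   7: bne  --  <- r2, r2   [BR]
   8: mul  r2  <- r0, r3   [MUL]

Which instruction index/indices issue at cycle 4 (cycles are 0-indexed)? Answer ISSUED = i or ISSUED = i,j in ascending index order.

0. or @i0  | RAW r0
1. add @i1  | RAW r4
2. st mulh @i2/i3  | dual
3. sll beq @i4/i5  | dual
4. beq @i6  | no-port BR/BR
5. bne mul @i7/i8  | dual

ISSUED = 6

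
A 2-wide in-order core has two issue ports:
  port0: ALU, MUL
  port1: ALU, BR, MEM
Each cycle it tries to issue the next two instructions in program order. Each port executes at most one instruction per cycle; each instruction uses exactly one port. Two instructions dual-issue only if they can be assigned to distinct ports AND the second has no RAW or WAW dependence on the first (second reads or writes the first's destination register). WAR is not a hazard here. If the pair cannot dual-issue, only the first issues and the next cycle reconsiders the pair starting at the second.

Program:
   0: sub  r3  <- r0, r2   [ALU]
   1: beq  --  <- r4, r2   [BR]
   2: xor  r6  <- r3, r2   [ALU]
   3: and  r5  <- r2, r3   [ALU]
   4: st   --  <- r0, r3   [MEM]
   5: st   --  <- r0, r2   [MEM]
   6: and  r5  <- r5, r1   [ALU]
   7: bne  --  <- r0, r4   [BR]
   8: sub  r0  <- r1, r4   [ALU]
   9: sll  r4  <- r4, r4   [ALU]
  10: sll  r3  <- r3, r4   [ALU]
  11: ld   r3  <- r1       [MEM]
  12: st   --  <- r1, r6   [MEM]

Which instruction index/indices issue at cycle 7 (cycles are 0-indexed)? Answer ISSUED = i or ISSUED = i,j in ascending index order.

ISSUED = 11

  cy0 -> i0+i1 (sub.ALU;beq.BR) pair
  cy1 -> i2+i3 (xor.ALU;and.ALU) pair
  cy2 -> i4 (st.MEM) no-port MEM/MEM
  cy3 -> i5+i6 (st.MEM;and.ALU) pair
  cy4 -> i7+i8 (bne.BR;sub.ALU) pair
  cy5 -> i9 (sll.ALU) RAW r4
  cy6 -> i10 (sll.ALU) WAW r3
  cy7 -> i11 (ld.MEM) no-port MEM/MEM
  cy8 -> i12 (st.MEM) tail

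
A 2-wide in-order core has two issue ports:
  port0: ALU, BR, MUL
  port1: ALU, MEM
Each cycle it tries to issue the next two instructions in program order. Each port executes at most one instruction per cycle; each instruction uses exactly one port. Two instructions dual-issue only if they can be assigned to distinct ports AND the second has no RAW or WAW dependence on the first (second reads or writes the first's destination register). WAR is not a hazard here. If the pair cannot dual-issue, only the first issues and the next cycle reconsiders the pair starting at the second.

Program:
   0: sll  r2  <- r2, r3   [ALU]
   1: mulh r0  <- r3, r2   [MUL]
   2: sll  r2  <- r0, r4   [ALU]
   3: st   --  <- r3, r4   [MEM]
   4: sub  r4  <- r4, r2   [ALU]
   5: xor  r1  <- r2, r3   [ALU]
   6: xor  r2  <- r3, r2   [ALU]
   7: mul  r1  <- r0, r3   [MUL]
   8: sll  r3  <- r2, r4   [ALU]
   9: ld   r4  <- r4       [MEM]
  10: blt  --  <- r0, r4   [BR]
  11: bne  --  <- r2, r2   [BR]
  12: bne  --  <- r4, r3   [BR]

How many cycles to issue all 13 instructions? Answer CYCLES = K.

c0: i0 sll.ALU  RAW r2
c1: i1 mulh.MUL  RAW r0
c2: i2+i3 sll.ALU/st.MEM  2-wide
c3: i4+i5 sub.ALU/xor.ALU  2-wide
c4: i6+i7 xor.ALU/mul.MUL  2-wide
c5: i8+i9 sll.ALU/ld.MEM  2-wide
c6: i10 blt.BR  no-port BR/BR
c7: i11 bne.BR  no-port BR/BR
c8: i12 bne.BR  tail

CYCLES = 9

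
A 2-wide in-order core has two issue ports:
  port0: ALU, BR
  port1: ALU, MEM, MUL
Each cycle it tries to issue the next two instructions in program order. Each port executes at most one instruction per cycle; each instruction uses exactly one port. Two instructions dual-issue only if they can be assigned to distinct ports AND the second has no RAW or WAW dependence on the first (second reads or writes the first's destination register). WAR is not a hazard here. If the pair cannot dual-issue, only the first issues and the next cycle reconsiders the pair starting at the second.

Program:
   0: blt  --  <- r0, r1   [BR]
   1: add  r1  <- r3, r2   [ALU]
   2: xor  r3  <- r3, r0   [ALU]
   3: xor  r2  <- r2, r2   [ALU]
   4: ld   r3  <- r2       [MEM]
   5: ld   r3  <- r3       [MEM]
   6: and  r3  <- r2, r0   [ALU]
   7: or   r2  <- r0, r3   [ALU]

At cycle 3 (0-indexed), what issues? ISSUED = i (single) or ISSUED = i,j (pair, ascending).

ISSUED = 5

  cy0 -> i0&i1 (blt.BR add.ALU) dual
  cy1 -> i2&i3 (xor.ALU xor.ALU) dual
  cy2 -> i4 (ld.MEM) no-port MEM/MEM
  cy3 -> i5 (ld.MEM) WAW r3
  cy4 -> i6 (and.ALU) RAW r3
  cy5 -> i7 (or.ALU) tail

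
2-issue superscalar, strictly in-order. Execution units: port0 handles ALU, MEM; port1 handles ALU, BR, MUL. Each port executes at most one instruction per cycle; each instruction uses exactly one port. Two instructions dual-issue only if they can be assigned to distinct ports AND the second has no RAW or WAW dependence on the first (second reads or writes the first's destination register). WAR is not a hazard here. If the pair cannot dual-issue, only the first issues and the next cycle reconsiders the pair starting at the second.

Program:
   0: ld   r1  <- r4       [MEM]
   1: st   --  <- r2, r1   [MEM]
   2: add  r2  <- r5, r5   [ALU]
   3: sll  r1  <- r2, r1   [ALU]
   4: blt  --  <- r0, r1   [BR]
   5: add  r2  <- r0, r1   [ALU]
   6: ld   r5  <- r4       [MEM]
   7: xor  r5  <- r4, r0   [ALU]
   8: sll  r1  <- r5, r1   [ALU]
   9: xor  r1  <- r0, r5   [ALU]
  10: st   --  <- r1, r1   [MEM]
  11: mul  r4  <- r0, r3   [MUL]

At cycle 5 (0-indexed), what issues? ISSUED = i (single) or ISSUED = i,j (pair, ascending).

#0 head=0: ld i0 no-port MEM/MEM
#1 head=1: st add i1+i2 2-wide
#2 head=3: sll i3 RAW r1
#3 head=4: blt add i4+i5 2-wide
#4 head=6: ld i6 WAW r5
#5 head=7: xor i7 RAW r5
#6 head=8: sll i8 WAW r1
#7 head=9: xor i9 RAW r1
#8 head=10: st mul i10+i11 2-wide

ISSUED = 7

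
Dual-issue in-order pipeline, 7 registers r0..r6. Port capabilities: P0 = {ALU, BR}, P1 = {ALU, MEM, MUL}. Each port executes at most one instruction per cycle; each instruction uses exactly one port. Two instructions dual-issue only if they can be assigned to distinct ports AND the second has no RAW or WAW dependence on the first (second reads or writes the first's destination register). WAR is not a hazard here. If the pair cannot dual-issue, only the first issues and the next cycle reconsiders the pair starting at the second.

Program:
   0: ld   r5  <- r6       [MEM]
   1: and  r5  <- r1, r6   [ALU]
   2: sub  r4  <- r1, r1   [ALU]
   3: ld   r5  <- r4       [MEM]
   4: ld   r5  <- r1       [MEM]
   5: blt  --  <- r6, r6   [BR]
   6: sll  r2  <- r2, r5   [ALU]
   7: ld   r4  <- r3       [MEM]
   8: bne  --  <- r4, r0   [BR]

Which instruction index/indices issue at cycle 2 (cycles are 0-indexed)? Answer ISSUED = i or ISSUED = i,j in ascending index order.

t=0 i0:ld.MEM ; WAW r5
t=1 i1&i2:and.ALU/sub.ALU ; 2-wide
t=2 i3:ld.MEM ; no-port MEM/MEM
t=3 i4&i5:ld.MEM/blt.BR ; 2-wide
t=4 i6&i7:sll.ALU/ld.MEM ; 2-wide
t=5 i8:bne.BR ; tail

ISSUED = 3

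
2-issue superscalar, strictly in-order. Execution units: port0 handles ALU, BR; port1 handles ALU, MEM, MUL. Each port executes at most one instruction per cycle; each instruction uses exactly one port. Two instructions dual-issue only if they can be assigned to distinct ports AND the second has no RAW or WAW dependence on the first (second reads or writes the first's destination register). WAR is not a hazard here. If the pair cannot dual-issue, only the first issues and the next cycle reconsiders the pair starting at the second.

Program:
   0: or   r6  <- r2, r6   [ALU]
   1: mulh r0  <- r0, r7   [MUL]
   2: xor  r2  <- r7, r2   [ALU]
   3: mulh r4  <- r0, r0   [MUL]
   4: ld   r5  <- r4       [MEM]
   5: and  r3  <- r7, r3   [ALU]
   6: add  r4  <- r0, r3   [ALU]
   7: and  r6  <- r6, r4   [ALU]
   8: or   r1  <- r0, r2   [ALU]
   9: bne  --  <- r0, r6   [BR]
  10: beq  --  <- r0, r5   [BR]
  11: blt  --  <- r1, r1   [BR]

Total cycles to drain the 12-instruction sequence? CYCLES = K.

CYCLES = 8

t=0 i0+i1:or/mulh ; 2-wide
t=1 i2+i3:xor/mulh ; 2-wide
t=2 i4+i5:ld/and ; 2-wide
t=3 i6:add ; RAW r4
t=4 i7+i8:and/or ; 2-wide
t=5 i9:bne ; no-port BR/BR
t=6 i10:beq ; no-port BR/BR
t=7 i11:blt ; tail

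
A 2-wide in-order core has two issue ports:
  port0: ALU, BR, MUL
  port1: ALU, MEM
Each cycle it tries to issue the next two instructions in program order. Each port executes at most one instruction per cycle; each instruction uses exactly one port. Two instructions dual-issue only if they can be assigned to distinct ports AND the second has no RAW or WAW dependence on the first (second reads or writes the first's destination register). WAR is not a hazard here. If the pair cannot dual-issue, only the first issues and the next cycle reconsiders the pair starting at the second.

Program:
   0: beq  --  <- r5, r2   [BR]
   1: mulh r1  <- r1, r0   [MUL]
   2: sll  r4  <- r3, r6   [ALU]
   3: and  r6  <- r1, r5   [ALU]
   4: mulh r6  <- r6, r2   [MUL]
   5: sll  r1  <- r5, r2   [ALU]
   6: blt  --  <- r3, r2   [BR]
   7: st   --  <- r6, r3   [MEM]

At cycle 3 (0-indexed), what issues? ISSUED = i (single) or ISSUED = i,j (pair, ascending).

ISSUED = 4,5

#0 head=0: beq i0 no-port BR/MUL
#1 head=1: mulh sll i1/i2 dual
#2 head=3: and i3 RAW+WAW r6
#3 head=4: mulh sll i4/i5 dual
#4 head=6: blt st i6/i7 dual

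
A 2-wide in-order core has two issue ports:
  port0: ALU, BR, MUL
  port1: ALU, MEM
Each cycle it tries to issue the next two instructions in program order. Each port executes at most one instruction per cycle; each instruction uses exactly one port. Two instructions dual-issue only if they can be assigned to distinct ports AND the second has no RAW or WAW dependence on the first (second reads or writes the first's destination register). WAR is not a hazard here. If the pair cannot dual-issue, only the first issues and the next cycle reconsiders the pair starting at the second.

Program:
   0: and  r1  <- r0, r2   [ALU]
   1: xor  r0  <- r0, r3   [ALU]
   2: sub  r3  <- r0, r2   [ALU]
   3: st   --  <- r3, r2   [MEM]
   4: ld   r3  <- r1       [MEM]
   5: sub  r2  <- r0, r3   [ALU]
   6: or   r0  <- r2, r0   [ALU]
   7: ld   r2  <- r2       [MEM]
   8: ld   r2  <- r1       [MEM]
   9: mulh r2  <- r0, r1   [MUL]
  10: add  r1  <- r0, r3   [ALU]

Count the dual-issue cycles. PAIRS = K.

PAIRS = 3

t=0 i0,i1:and xor ; dual
t=1 i2:sub ; RAW r3
t=2 i3:st ; no-port MEM/MEM
t=3 i4:ld ; RAW r3
t=4 i5:sub ; RAW r2
t=5 i6,i7:or ld ; dual
t=6 i8:ld ; WAW r2
t=7 i9,i10:mulh add ; dual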